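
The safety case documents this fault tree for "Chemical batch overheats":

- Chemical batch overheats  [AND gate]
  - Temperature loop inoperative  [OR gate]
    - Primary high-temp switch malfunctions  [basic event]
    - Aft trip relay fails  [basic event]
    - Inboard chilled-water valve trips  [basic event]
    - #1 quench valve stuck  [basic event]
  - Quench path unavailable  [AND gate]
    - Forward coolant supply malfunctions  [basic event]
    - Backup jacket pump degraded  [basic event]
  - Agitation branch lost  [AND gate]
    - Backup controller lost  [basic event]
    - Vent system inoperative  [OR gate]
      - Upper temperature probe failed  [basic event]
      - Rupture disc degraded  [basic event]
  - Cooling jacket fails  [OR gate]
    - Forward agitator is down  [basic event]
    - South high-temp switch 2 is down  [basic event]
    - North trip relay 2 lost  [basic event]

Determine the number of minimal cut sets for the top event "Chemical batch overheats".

24

Temperature loop inoperative [OR]: union of children's cut sets → 4 cut set(s).
Quench path unavailable [AND]: one cut set from each child combined → 1 × 1 = 1 cut set(s).
Vent system inoperative [OR]: union of children's cut sets → 2 cut set(s).
Agitation branch lost [AND]: one cut set from each child combined → 1 × 2 = 2 cut set(s).
Cooling jacket fails [OR]: union of children's cut sets → 3 cut set(s).
Chemical batch overheats [AND]: one cut set from each child combined → 4 × 1 × 2 × 3 = 24 cut set(s).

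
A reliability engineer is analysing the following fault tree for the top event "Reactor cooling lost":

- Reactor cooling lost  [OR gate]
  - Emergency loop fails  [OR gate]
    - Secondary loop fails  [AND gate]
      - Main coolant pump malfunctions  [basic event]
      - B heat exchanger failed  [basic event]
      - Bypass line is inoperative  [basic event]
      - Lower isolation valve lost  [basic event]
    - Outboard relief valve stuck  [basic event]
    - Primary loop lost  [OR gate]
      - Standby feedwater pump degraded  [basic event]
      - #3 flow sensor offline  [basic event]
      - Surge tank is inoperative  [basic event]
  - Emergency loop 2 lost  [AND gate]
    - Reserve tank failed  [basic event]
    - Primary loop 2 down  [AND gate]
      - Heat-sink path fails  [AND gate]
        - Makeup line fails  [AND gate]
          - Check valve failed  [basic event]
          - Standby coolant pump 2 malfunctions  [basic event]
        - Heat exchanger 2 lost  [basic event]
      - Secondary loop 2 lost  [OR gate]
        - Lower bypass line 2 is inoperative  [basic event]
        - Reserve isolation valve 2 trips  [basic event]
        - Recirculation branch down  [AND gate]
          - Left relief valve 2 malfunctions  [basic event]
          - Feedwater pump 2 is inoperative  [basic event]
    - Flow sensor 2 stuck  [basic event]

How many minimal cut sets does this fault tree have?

Secondary loop fails [AND]: one cut set from each child combined → 1 × 1 × 1 × 1 = 1 cut set(s).
Primary loop lost [OR]: union of children's cut sets → 3 cut set(s).
Emergency loop fails [OR]: union of children's cut sets → 5 cut set(s).
Makeup line fails [AND]: one cut set from each child combined → 1 × 1 = 1 cut set(s).
Heat-sink path fails [AND]: one cut set from each child combined → 1 × 1 = 1 cut set(s).
Recirculation branch down [AND]: one cut set from each child combined → 1 × 1 = 1 cut set(s).
Secondary loop 2 lost [OR]: union of children's cut sets → 3 cut set(s).
Primary loop 2 down [AND]: one cut set from each child combined → 1 × 3 = 3 cut set(s).
Emergency loop 2 lost [AND]: one cut set from each child combined → 1 × 3 × 1 = 3 cut set(s).
Reactor cooling lost [OR]: union of children's cut sets → 8 cut set(s).
Minimal cut sets: {B heat exchanger failed, Bypass line is inoperative, Lower isolation valve lost, Main coolant pump malfunctions}; {Outboard relief valve stuck}; {Standby feedwater pump degraded}; {#3 flow sensor offline}; {Surge tank is inoperative}; {Check valve failed, Flow sensor 2 stuck, Heat exchanger 2 lost, Lower bypass line 2 is inoperative, Reserve tank failed, Standby coolant pump 2 malfunctions}; {Check valve failed, Flow sensor 2 stuck, Heat exchanger 2 lost, Reserve isolation valve 2 trips, Reserve tank failed, Standby coolant pump 2 malfunctions}; {Check valve failed, Feedwater pump 2 is inoperative, Flow sensor 2 stuck, Heat exchanger 2 lost, Left relief valve 2 malfunctions, Reserve tank failed, Standby coolant pump 2 malfunctions}.

8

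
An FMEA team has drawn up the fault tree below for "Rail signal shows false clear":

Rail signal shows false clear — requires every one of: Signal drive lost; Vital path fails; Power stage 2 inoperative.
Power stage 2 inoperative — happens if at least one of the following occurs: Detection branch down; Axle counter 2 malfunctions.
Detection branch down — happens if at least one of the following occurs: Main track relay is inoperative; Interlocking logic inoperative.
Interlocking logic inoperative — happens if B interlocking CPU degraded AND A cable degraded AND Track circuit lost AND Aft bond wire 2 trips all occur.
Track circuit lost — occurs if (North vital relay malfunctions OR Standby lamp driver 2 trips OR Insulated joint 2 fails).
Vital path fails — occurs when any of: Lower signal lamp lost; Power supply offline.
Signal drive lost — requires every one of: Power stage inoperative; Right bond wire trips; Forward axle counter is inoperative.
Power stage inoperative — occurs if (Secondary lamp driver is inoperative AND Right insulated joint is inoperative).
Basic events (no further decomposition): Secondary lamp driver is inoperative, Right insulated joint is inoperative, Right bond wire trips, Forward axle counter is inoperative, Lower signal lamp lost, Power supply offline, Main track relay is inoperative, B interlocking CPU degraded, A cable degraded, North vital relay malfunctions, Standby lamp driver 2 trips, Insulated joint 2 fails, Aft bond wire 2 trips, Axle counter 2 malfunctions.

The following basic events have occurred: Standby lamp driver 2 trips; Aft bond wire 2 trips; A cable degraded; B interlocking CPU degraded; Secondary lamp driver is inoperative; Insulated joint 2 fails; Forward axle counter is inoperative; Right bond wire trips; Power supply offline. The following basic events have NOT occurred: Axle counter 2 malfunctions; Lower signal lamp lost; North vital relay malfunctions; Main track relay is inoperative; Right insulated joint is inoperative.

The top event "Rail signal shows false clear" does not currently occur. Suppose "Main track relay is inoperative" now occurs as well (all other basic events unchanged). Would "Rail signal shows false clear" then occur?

No

Counterfactual: set "Main track relay is inoperative" to occurred.
Power stage inoperative [AND]: Secondary lamp driver is inoperative=occurs, Right insulated joint is inoperative=not → not all inputs occur → does not occur.
Signal drive lost [AND]: Power stage inoperative=not, Right bond wire trips=occurs, Forward axle counter is inoperative=occurs → not all inputs occur → does not occur.
Vital path fails [OR]: Lower signal lamp lost=not, Power supply offline=occurs → at least one input occurs → occurs.
Track circuit lost [OR]: North vital relay malfunctions=not, Standby lamp driver 2 trips=occurs, Insulated joint 2 fails=occurs → at least one input occurs → occurs.
Interlocking logic inoperative [AND]: B interlocking CPU degraded=occurs, A cable degraded=occurs, Track circuit lost=occurs, Aft bond wire 2 trips=occurs → all inputs occur → occurs.
Detection branch down [OR]: Main track relay is inoperative=occurs, Interlocking logic inoperative=occurs → at least one input occurs → occurs.
Power stage 2 inoperative [OR]: Detection branch down=occurs, Axle counter 2 malfunctions=not → at least one input occurs → occurs.
Rail signal shows false clear [AND]: Signal drive lost=not, Vital path fails=occurs, Power stage 2 inoperative=occurs → not all inputs occur → does not occur.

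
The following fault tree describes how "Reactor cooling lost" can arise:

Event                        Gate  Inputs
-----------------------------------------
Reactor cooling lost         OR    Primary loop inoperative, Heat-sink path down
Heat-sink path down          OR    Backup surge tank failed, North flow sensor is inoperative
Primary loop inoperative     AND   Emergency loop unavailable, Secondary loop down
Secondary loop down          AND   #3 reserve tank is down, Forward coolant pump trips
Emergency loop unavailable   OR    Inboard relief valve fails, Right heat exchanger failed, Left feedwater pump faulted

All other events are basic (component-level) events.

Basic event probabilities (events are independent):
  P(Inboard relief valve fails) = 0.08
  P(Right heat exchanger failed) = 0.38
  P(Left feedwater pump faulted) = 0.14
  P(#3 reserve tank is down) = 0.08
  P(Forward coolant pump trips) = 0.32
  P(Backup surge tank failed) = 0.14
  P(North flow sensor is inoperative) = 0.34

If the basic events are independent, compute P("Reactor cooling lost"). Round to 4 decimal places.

P(Emergency loop unavailable) [OR] = 1 − (1−0.08) × (1−0.38) × (1−0.14) = 0.509456
P(Secondary loop down) [AND] = 0.08 × 0.32 = 0.025600
P(Primary loop inoperative) [AND] = 0.509456 × 0.025600 = 0.013042
P(Heat-sink path down) [OR] = 1 − (1−0.14) × (1−0.34) = 0.432400
P(Reactor cooling lost) [OR] = 1 − (1−0.013042) × (1−0.432400) = 0.439803
Rounded to 4 decimal places: P(Reactor cooling lost) ≈ 0.4398.

0.4398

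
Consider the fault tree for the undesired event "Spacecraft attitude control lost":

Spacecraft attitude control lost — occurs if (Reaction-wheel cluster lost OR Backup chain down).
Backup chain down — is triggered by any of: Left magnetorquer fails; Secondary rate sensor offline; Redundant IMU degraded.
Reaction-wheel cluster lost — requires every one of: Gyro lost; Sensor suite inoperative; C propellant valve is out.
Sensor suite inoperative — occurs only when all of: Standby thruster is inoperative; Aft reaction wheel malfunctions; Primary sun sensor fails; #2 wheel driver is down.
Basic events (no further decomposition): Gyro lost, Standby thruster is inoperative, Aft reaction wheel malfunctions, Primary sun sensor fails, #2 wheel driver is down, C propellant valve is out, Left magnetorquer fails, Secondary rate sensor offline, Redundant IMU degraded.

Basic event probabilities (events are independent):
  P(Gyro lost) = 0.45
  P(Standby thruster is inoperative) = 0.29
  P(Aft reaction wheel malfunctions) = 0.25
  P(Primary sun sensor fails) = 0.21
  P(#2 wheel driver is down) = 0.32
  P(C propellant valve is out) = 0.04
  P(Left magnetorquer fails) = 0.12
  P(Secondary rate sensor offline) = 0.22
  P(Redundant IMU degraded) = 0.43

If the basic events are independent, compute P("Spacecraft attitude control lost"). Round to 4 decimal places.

P(Sensor suite inoperative) [AND] = 0.29 × 0.25 × 0.21 × 0.32 = 0.004872
P(Reaction-wheel cluster lost) [AND] = 0.45 × 0.004872 × 0.04 = 0.000088
P(Backup chain down) [OR] = 1 − (1−0.12) × (1−0.22) × (1−0.43) = 0.608752
P(Spacecraft attitude control lost) [OR] = 1 − (1−0.000088) × (1−0.608752) = 0.608786
Rounded to 4 decimal places: P(Spacecraft attitude control lost) ≈ 0.6088.

0.6088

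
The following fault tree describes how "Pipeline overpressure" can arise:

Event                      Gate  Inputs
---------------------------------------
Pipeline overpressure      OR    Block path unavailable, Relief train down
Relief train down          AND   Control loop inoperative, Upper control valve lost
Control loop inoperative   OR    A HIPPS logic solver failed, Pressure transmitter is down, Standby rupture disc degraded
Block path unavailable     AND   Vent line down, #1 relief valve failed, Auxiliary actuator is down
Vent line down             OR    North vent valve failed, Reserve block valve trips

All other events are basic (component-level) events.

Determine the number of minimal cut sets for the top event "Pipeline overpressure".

5

Vent line down [OR]: union of children's cut sets → 2 cut set(s).
Block path unavailable [AND]: one cut set from each child combined → 2 × 1 × 1 = 2 cut set(s).
Control loop inoperative [OR]: union of children's cut sets → 3 cut set(s).
Relief train down [AND]: one cut set from each child combined → 3 × 1 = 3 cut set(s).
Pipeline overpressure [OR]: union of children's cut sets → 5 cut set(s).
Minimal cut sets: {#1 relief valve failed, Auxiliary actuator is down, North vent valve failed}; {#1 relief valve failed, Auxiliary actuator is down, Reserve block valve trips}; {A HIPPS logic solver failed, Upper control valve lost}; {Pressure transmitter is down, Upper control valve lost}; {Standby rupture disc degraded, Upper control valve lost}.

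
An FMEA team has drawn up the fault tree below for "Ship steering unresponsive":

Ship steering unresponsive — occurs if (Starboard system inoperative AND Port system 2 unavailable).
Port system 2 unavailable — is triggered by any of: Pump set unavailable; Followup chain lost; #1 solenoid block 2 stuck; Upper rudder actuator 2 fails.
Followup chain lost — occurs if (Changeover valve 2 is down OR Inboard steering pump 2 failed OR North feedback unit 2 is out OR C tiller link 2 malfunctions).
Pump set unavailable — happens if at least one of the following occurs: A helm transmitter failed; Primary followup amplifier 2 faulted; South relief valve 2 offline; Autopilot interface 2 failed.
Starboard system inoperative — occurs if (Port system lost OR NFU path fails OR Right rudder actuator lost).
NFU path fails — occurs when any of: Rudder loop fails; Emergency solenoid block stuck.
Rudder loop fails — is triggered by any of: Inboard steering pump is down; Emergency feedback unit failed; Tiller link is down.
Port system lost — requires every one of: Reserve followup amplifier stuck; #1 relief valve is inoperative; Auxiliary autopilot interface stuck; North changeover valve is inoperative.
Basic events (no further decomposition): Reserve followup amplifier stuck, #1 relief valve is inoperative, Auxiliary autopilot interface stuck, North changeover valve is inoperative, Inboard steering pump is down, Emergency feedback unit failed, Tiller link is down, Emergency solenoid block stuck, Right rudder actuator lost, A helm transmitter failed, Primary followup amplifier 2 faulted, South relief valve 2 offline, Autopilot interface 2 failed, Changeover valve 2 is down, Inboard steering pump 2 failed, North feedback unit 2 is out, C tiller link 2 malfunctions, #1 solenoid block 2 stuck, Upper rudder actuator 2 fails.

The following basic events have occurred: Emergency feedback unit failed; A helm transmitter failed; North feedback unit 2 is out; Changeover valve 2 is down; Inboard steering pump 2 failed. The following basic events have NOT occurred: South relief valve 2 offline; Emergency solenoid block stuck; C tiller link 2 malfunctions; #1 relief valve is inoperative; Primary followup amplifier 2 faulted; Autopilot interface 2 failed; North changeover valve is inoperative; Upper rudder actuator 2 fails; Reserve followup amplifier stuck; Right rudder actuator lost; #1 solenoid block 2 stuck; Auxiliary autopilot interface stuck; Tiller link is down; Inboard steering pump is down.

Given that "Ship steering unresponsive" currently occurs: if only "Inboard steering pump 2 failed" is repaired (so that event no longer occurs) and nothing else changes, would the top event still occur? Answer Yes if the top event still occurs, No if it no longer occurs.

Yes

Counterfactual: set "Inboard steering pump 2 failed" to not occurred.
Port system lost [AND]: Reserve followup amplifier stuck=not, #1 relief valve is inoperative=not, Auxiliary autopilot interface stuck=not, North changeover valve is inoperative=not → not all inputs occur → does not occur.
Rudder loop fails [OR]: Inboard steering pump is down=not, Emergency feedback unit failed=occurs, Tiller link is down=not → at least one input occurs → occurs.
NFU path fails [OR]: Rudder loop fails=occurs, Emergency solenoid block stuck=not → at least one input occurs → occurs.
Starboard system inoperative [OR]: Port system lost=not, NFU path fails=occurs, Right rudder actuator lost=not → at least one input occurs → occurs.
Pump set unavailable [OR]: A helm transmitter failed=occurs, Primary followup amplifier 2 faulted=not, South relief valve 2 offline=not, Autopilot interface 2 failed=not → at least one input occurs → occurs.
Followup chain lost [OR]: Changeover valve 2 is down=occurs, Inboard steering pump 2 failed=not, North feedback unit 2 is out=occurs, C tiller link 2 malfunctions=not → at least one input occurs → occurs.
Port system 2 unavailable [OR]: Pump set unavailable=occurs, Followup chain lost=occurs, #1 solenoid block 2 stuck=not, Upper rudder actuator 2 fails=not → at least one input occurs → occurs.
Ship steering unresponsive [AND]: Starboard system inoperative=occurs, Port system 2 unavailable=occurs → all inputs occur → occurs.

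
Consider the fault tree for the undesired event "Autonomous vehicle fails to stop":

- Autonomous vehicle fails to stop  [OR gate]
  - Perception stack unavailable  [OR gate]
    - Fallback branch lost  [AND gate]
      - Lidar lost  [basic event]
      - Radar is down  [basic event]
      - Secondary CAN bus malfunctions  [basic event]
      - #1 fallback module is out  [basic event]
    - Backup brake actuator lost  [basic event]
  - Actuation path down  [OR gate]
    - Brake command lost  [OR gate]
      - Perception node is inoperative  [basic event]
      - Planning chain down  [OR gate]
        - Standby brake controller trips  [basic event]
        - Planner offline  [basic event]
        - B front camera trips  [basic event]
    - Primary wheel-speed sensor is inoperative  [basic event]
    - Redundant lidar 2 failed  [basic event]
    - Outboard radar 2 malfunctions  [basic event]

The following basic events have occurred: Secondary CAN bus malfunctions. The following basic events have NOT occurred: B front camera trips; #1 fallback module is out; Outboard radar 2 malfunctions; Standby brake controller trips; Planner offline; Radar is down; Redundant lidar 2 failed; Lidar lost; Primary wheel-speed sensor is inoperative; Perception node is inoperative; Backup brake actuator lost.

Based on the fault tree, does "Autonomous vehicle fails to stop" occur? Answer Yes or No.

No

Fallback branch lost [AND]: Lidar lost=not, Radar is down=not, Secondary CAN bus malfunctions=occurs, #1 fallback module is out=not → not all inputs occur → does not occur.
Perception stack unavailable [OR]: Fallback branch lost=not, Backup brake actuator lost=not → no input occurs → does not occur.
Planning chain down [OR]: Standby brake controller trips=not, Planner offline=not, B front camera trips=not → no input occurs → does not occur.
Brake command lost [OR]: Perception node is inoperative=not, Planning chain down=not → no input occurs → does not occur.
Actuation path down [OR]: Brake command lost=not, Primary wheel-speed sensor is inoperative=not, Redundant lidar 2 failed=not, Outboard radar 2 malfunctions=not → no input occurs → does not occur.
Autonomous vehicle fails to stop [OR]: Perception stack unavailable=not, Actuation path down=not → no input occurs → does not occur.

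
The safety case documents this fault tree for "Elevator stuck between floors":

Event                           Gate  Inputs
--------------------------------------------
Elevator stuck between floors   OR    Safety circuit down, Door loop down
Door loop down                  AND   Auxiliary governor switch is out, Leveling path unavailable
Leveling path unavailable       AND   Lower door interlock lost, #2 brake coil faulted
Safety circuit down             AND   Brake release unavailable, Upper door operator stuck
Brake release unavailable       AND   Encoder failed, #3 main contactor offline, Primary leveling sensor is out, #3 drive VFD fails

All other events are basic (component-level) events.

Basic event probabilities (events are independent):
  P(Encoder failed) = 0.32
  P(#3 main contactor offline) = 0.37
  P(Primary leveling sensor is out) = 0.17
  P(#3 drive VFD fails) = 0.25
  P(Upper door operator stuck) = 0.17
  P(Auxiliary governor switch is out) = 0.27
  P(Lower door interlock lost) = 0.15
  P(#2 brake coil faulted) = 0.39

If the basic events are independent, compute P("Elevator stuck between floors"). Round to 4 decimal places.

P(Brake release unavailable) [AND] = 0.32 × 0.37 × 0.17 × 0.25 = 0.005032
P(Safety circuit down) [AND] = 0.005032 × 0.17 = 0.000855
P(Leveling path unavailable) [AND] = 0.15 × 0.39 = 0.058500
P(Door loop down) [AND] = 0.27 × 0.058500 = 0.015795
P(Elevator stuck between floors) [OR] = 1 − (1−0.000855) × (1−0.015795) = 0.016636
Rounded to 4 decimal places: P(Elevator stuck between floors) ≈ 0.0166.

0.0166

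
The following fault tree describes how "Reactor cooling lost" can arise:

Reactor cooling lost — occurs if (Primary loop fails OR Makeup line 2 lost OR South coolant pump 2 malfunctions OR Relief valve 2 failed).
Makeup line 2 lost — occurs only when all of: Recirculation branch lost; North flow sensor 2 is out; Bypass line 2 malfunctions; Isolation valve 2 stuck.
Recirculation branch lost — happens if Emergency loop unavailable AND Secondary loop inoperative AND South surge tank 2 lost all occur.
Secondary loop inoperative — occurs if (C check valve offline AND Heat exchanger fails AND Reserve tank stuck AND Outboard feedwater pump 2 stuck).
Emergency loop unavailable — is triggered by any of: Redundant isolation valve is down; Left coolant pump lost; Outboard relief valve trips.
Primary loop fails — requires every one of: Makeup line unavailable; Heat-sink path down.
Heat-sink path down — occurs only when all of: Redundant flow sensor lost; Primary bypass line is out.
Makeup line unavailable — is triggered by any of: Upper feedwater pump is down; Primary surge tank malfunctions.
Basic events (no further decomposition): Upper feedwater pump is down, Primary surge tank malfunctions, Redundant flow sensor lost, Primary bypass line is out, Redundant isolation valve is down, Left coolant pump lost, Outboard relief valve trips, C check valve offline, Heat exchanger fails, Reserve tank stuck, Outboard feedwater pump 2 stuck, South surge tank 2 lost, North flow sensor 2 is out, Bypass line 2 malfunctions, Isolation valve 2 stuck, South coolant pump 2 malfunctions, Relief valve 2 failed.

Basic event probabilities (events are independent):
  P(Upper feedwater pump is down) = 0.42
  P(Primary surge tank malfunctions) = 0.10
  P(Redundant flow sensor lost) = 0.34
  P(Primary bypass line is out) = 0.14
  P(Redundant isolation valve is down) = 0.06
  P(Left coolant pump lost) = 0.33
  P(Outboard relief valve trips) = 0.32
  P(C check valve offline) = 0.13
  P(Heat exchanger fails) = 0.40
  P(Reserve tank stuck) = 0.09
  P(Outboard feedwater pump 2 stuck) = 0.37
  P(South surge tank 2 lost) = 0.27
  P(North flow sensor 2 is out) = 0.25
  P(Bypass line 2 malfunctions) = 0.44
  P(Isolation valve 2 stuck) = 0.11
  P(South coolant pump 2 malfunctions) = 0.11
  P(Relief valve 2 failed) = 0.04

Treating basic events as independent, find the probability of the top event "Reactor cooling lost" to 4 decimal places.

P(Makeup line unavailable) [OR] = 1 − (1−0.42) × (1−0.10) = 0.478000
P(Heat-sink path down) [AND] = 0.34 × 0.14 = 0.047600
P(Primary loop fails) [AND] = 0.478000 × 0.047600 = 0.022753
P(Emergency loop unavailable) [OR] = 1 − (1−0.06) × (1−0.33) × (1−0.32) = 0.571736
P(Secondary loop inoperative) [AND] = 0.13 × 0.40 × 0.09 × 0.37 = 0.001732
P(Recirculation branch lost) [AND] = 0.571736 × 0.001732 × 0.27 = 0.000267
P(Makeup line 2 lost) [AND] = 0.000267 × 0.25 × 0.44 × 0.11 = 0.000003
P(Reactor cooling lost) [OR] = 1 − (1−0.022753) × (1−0.000003) × (1−0.11) × (1−0.04) = 0.165043
Rounded to 4 decimal places: P(Reactor cooling lost) ≈ 0.1650.

0.1650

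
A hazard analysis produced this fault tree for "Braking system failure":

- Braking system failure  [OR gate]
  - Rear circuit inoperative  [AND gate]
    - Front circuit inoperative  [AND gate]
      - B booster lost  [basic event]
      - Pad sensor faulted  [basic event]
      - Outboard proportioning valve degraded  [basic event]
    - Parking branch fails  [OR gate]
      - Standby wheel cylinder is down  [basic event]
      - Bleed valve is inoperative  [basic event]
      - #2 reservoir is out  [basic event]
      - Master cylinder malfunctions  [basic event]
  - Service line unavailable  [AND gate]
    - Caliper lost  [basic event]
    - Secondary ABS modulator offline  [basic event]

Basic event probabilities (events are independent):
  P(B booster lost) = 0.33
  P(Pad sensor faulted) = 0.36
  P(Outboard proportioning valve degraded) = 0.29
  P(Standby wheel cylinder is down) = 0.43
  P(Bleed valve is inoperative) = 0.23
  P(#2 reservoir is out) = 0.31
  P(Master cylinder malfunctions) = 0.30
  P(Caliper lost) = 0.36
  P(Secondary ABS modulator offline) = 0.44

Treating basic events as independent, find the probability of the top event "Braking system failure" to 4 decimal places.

0.1812

P(Front circuit inoperative) [AND] = 0.33 × 0.36 × 0.29 = 0.034452
P(Parking branch fails) [OR] = 1 − (1−0.43) × (1−0.23) × (1−0.31) × (1−0.30) = 0.788011
P(Rear circuit inoperative) [AND] = 0.034452 × 0.788011 = 0.027149
P(Service line unavailable) [AND] = 0.36 × 0.44 = 0.158400
P(Braking system failure) [OR] = 1 − (1−0.027149) × (1−0.158400) = 0.181249
Rounded to 4 decimal places: P(Braking system failure) ≈ 0.1812.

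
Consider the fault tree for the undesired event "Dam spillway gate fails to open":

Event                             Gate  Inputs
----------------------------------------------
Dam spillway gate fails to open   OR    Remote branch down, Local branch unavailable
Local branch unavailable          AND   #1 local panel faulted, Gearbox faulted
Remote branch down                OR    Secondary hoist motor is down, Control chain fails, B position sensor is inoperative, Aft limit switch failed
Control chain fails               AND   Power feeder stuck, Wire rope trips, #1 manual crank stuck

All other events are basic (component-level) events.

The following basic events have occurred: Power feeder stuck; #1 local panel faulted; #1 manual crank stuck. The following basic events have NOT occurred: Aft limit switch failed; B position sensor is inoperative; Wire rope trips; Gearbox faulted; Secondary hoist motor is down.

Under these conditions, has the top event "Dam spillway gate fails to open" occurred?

Control chain fails [AND]: Power feeder stuck=occurs, Wire rope trips=not, #1 manual crank stuck=occurs → not all inputs occur → does not occur.
Remote branch down [OR]: Secondary hoist motor is down=not, Control chain fails=not, B position sensor is inoperative=not, Aft limit switch failed=not → no input occurs → does not occur.
Local branch unavailable [AND]: #1 local panel faulted=occurs, Gearbox faulted=not → not all inputs occur → does not occur.
Dam spillway gate fails to open [OR]: Remote branch down=not, Local branch unavailable=not → no input occurs → does not occur.

No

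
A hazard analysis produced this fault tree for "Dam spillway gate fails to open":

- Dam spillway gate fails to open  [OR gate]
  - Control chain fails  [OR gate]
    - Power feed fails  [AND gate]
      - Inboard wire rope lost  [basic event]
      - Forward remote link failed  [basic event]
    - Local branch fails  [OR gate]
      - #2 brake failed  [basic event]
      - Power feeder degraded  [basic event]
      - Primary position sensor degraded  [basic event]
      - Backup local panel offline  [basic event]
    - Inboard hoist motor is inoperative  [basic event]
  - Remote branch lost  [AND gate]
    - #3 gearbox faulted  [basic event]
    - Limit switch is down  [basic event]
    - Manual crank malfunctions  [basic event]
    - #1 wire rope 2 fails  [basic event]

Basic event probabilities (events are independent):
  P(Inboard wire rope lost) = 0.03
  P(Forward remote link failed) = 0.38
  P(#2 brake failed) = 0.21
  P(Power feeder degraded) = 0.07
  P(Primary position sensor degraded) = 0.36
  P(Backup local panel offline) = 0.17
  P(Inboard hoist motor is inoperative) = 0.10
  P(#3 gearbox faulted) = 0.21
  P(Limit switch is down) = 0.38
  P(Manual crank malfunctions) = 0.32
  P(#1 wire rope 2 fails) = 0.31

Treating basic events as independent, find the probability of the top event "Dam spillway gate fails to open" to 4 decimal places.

P(Power feed fails) [AND] = 0.03 × 0.38 = 0.011400
P(Local branch fails) [OR] = 1 − (1−0.21) × (1−0.07) × (1−0.36) × (1−0.17) = 0.609727
P(Control chain fails) [OR] = 1 − (1−0.011400) × (1−0.609727) × (1−0.10) = 0.652759
P(Remote branch lost) [AND] = 0.21 × 0.38 × 0.32 × 0.31 = 0.007916
P(Dam spillway gate fails to open) [OR] = 1 − (1−0.652759) × (1−0.007916) = 0.655508
Rounded to 4 decimal places: P(Dam spillway gate fails to open) ≈ 0.6555.

0.6555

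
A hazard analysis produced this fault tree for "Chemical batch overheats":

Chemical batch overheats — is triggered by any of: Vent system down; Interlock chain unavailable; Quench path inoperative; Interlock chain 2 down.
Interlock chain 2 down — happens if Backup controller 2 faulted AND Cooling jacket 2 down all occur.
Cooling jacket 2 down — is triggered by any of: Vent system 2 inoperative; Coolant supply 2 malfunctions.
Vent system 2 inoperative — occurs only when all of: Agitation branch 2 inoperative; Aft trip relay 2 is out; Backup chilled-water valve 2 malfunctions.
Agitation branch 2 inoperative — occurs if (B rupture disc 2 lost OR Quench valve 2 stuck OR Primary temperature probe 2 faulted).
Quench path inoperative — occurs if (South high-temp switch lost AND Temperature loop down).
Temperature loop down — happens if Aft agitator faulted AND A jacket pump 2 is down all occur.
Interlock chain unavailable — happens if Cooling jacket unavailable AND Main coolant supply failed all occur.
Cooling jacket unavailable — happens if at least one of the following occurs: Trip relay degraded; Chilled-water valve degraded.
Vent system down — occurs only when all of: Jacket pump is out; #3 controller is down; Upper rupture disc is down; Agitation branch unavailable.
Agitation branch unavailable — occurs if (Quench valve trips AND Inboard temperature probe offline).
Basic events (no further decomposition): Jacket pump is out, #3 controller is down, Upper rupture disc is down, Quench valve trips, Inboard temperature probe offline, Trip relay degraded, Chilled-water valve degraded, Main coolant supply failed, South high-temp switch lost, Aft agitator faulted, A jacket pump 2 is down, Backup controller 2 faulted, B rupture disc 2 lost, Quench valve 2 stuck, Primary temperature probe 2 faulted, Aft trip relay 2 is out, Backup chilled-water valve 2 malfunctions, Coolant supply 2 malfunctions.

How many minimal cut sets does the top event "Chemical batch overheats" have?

8

Agitation branch unavailable [AND]: one cut set from each child combined → 1 × 1 = 1 cut set(s).
Vent system down [AND]: one cut set from each child combined → 1 × 1 × 1 × 1 = 1 cut set(s).
Cooling jacket unavailable [OR]: union of children's cut sets → 2 cut set(s).
Interlock chain unavailable [AND]: one cut set from each child combined → 2 × 1 = 2 cut set(s).
Temperature loop down [AND]: one cut set from each child combined → 1 × 1 = 1 cut set(s).
Quench path inoperative [AND]: one cut set from each child combined → 1 × 1 = 1 cut set(s).
Agitation branch 2 inoperative [OR]: union of children's cut sets → 3 cut set(s).
Vent system 2 inoperative [AND]: one cut set from each child combined → 3 × 1 × 1 = 3 cut set(s).
Cooling jacket 2 down [OR]: union of children's cut sets → 4 cut set(s).
Interlock chain 2 down [AND]: one cut set from each child combined → 1 × 4 = 4 cut set(s).
Chemical batch overheats [OR]: union of children's cut sets → 8 cut set(s).
Minimal cut sets: {#3 controller is down, Inboard temperature probe offline, Jacket pump is out, Quench valve trips, Upper rupture disc is down}; {Main coolant supply failed, Trip relay degraded}; {Chilled-water valve degraded, Main coolant supply failed}; {A jacket pump 2 is down, Aft agitator faulted, South high-temp switch lost}; {Aft trip relay 2 is out, B rupture disc 2 lost, Backup chilled-water valve 2 malfunctions, Backup controller 2 faulted}; {Aft trip relay 2 is out, Backup chilled-water valve 2 malfunctions, Backup controller 2 faulted, Quench valve 2 stuck}; {Aft trip relay 2 is out, Backup chilled-water valve 2 malfunctions, Backup controller 2 faulted, Primary temperature probe 2 faulted}; {Backup controller 2 faulted, Coolant supply 2 malfunctions}.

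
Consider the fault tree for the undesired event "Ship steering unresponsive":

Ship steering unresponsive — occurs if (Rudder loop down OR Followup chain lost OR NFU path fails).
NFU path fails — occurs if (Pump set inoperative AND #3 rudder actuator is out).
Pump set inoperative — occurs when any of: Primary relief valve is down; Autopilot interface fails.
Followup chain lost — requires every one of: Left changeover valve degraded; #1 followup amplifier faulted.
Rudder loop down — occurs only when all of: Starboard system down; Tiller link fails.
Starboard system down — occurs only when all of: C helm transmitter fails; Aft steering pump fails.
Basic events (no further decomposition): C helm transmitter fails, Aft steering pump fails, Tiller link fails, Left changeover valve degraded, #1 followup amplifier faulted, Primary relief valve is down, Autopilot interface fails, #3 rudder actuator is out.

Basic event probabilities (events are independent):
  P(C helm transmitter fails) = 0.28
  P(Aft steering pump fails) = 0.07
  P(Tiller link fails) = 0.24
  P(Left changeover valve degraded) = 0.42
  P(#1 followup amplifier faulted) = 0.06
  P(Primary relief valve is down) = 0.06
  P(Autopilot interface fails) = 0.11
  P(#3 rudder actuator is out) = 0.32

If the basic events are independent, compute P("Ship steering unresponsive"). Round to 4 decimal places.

P(Starboard system down) [AND] = 0.28 × 0.07 = 0.019600
P(Rudder loop down) [AND] = 0.019600 × 0.24 = 0.004704
P(Followup chain lost) [AND] = 0.42 × 0.06 = 0.025200
P(Pump set inoperative) [OR] = 1 − (1−0.06) × (1−0.11) = 0.163400
P(NFU path fails) [AND] = 0.163400 × 0.32 = 0.052288
P(Ship steering unresponsive) [OR] = 1 − (1−0.004704) × (1−0.025200) × (1−0.052288) = 0.080516
Rounded to 4 decimal places: P(Ship steering unresponsive) ≈ 0.0805.

0.0805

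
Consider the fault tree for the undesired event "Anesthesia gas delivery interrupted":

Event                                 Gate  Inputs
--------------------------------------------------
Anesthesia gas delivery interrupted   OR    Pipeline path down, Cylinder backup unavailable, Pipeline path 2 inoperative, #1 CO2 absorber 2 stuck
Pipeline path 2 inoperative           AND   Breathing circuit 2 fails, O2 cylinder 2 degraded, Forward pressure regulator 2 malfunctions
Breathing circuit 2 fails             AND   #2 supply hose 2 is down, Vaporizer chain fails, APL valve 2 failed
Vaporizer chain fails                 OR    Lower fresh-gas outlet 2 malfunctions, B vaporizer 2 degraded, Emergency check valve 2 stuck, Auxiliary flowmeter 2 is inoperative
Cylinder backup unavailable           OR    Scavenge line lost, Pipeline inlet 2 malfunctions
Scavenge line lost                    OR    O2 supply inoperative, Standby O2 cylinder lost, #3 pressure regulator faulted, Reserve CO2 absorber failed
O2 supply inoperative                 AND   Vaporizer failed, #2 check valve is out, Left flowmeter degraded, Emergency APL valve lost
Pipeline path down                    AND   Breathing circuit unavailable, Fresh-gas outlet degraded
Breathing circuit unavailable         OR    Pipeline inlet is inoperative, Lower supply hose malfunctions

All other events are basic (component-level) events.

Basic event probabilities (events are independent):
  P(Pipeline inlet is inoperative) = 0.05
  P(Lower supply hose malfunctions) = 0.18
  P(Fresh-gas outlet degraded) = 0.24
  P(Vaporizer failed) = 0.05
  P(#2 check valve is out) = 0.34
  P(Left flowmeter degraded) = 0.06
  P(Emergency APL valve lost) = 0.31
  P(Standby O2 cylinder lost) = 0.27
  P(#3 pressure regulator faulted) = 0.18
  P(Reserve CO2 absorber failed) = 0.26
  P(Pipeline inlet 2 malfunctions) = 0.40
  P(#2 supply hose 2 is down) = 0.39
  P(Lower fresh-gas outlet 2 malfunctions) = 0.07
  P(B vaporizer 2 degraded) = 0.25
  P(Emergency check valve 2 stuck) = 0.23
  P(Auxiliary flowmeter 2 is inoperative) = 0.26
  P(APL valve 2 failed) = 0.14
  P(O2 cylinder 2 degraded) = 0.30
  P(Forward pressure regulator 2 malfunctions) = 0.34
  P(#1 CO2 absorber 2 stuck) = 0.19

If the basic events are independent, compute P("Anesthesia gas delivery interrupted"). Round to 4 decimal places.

P(Breathing circuit unavailable) [OR] = 1 − (1−0.05) × (1−0.18) = 0.221000
P(Pipeline path down) [AND] = 0.221000 × 0.24 = 0.053040
P(O2 supply inoperative) [AND] = 0.05 × 0.34 × 0.06 × 0.31 = 0.000316
P(Scavenge line lost) [OR] = 1 − (1−0.000316) × (1−0.27) × (1−0.18) × (1−0.26) = 0.557176
P(Cylinder backup unavailable) [OR] = 1 − (1−0.557176) × (1−0.40) = 0.734306
P(Vaporizer chain fails) [OR] = 1 − (1−0.07) × (1−0.25) × (1−0.23) × (1−0.26) = 0.602565
P(Breathing circuit 2 fails) [AND] = 0.39 × 0.602565 × 0.14 = 0.032900
P(Pipeline path 2 inoperative) [AND] = 0.032900 × 0.30 × 0.34 = 0.003356
P(Anesthesia gas delivery interrupted) [OR] = 1 − (1−0.053040) × (1−0.734306) × (1−0.003356) × (1−0.19) = 0.796887
Rounded to 4 decimal places: P(Anesthesia gas delivery interrupted) ≈ 0.7969.

0.7969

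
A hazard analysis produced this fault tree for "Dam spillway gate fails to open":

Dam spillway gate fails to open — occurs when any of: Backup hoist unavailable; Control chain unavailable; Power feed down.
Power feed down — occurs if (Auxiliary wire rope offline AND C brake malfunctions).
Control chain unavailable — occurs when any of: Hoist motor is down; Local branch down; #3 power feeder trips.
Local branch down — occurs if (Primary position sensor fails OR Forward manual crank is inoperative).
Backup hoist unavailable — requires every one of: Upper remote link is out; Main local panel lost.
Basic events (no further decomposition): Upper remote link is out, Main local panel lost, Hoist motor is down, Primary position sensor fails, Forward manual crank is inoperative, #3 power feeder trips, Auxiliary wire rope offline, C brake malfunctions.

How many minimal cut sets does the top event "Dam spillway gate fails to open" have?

Backup hoist unavailable [AND]: one cut set from each child combined → 1 × 1 = 1 cut set(s).
Local branch down [OR]: union of children's cut sets → 2 cut set(s).
Control chain unavailable [OR]: union of children's cut sets → 4 cut set(s).
Power feed down [AND]: one cut set from each child combined → 1 × 1 = 1 cut set(s).
Dam spillway gate fails to open [OR]: union of children's cut sets → 6 cut set(s).
Minimal cut sets: {Main local panel lost, Upper remote link is out}; {Hoist motor is down}; {Primary position sensor fails}; {Forward manual crank is inoperative}; {#3 power feeder trips}; {Auxiliary wire rope offline, C brake malfunctions}.

6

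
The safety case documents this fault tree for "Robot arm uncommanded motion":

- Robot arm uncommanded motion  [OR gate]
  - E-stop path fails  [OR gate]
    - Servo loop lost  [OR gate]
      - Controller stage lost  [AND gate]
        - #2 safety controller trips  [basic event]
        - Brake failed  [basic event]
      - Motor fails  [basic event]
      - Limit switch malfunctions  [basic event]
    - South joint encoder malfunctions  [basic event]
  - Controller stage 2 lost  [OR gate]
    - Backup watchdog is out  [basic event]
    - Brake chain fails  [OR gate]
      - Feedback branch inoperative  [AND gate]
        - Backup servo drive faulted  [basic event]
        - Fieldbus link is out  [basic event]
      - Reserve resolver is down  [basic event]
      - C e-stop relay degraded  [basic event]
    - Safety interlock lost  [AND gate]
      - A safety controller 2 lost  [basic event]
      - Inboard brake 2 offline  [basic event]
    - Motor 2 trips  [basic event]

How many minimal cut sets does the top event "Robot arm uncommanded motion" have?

10

Controller stage lost [AND]: one cut set from each child combined → 1 × 1 = 1 cut set(s).
Servo loop lost [OR]: union of children's cut sets → 3 cut set(s).
E-stop path fails [OR]: union of children's cut sets → 4 cut set(s).
Feedback branch inoperative [AND]: one cut set from each child combined → 1 × 1 = 1 cut set(s).
Brake chain fails [OR]: union of children's cut sets → 3 cut set(s).
Safety interlock lost [AND]: one cut set from each child combined → 1 × 1 = 1 cut set(s).
Controller stage 2 lost [OR]: union of children's cut sets → 6 cut set(s).
Robot arm uncommanded motion [OR]: union of children's cut sets → 10 cut set(s).
Minimal cut sets: {#2 safety controller trips, Brake failed}; {Motor fails}; {Limit switch malfunctions}; {South joint encoder malfunctions}; {Backup watchdog is out}; {Backup servo drive faulted, Fieldbus link is out}; {Reserve resolver is down}; {C e-stop relay degraded}; {A safety controller 2 lost, Inboard brake 2 offline}; {Motor 2 trips}.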